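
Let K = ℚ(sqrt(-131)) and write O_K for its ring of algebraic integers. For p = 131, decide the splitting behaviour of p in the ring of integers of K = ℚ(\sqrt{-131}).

p ramifies

Since -131 ≡ 1 mod 4, the ring of integers is ℤ[(1+√-131)/2] with discriminant -131.
disc(K) = -131 = 131·(-1), so p = 131 is ramified.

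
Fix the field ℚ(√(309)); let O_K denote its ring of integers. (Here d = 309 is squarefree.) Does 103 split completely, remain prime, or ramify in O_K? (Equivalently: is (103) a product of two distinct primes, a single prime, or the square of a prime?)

ramified — (103) = 𝔭²

Since 309 ≡ 1 mod 4, the ring of integers is ℤ[(1+√309)/2] with discriminant 309.
103 divides disc(K) = 309, so 103 ramifies.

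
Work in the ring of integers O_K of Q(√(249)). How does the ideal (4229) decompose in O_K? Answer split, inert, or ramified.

split — (4229) = 𝔭₁𝔭₂ with 𝔭₁ ≠ 𝔭₂

249 mod 4 = 1, hence disc K = 249 and O_K = ℤ[(1+√249)/2].
Since gcd(4229, 249) = 1 the prime 4229 does not ramify.
(249/4229) = 249^2114 mod 4229 = 1, giving Legendre symbol 1.
Legendre symbol 1 ⇒ 4229 is split.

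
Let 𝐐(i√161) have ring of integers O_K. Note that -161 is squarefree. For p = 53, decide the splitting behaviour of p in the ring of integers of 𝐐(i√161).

53 remains inert

Since -161 ≢ 1 mod 4, the ring of integers is ℤ[√-161] with discriminant 4·(-161) = -644.
disc(K) = -644 is not divisible by 53; 53 is unramified.
Compute (-161/53) via Euler: 51^((53-1)/2) mod 53 = 52, so (-161/53) = -1.
d is a non-residue mod p, hence 53 remains inert in O_K.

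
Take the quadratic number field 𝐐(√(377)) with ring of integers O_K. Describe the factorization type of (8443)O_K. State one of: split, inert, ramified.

remains prime (inert)

Since 377 ≡ 1 mod 4, the ring of integers is ℤ[(1+√377)/2] with discriminant 377.
disc(K) = 377 is not divisible by 8443; 8443 is unramified.
Euler's criterion: 377^4221 mod 8443 = 8442. Thus (377|8443) = -1.
d is a non-residue mod p, hence 8443 remains inert in O_K.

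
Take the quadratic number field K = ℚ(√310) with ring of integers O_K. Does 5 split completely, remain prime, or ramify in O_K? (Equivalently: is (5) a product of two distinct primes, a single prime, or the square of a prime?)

310 mod 4 = 2, hence disc K = 4·310 = 1240 and O_K = ℤ[√310].
Ramification test: 5 | 1240. The prime 5 ramifies in K.

ramified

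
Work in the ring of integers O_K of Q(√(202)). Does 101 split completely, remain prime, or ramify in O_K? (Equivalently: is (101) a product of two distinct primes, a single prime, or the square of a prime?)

101 is ramified

202 mod 4 = 2, hence disc K = 4·202 = 808 and O_K = ℤ[√202].
101 divides disc(K) = 808, so 101 ramifies.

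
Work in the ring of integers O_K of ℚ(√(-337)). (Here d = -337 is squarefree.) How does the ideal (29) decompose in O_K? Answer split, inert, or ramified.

29 remains inert

d = -337 ≡ 3 (mod 4), so O_K = ℤ[√-337] and disc(K) = 4d = -1348.
disc(K) = -1348 is not divisible by 29; 29 is unramified.
(-337/29) = 11^14 mod 29 = 28, giving Legendre symbol -1.
d is a non-residue mod p, hence 29 remains inert in O_K.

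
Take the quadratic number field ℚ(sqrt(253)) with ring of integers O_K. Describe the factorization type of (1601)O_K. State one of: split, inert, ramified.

Since 253 ≡ 1 mod 4, the ring of integers is ℤ[(1+√253)/2] with discriminant 253.
Since gcd(1601, 253) = 1 the prime 1601 does not ramify.
Legendre symbol by Euler's criterion: (253/1601) ≡ 253^800 ≡ 1 (mod 1601), i.e. (253/1601) = 1.
Legendre symbol 1 ⇒ 1601 is split.

split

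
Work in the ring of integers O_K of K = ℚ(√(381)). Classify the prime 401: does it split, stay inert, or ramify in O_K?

split

Since 381 ≡ 1 mod 4, the ring of integers is ℤ[(1+√381)/2] with discriminant 381.
disc(K) = 381 is not divisible by 401; 401 is unramified.
Legendre symbol by Euler's criterion: (381/401) ≡ 381^200 ≡ 1 (mod 401), i.e. (381/401) = 1.
d is a quadratic residue mod p, hence 401 splits in O_K.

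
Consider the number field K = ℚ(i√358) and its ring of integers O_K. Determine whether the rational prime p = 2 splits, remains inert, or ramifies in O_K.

d = -358 ≡ 2 (mod 4), so O_K = ℤ[√-358] and disc(K) = 4d = -1432.
Ramification test: 2 | -1432. The prime 2 ramifies in K.

2 is ramified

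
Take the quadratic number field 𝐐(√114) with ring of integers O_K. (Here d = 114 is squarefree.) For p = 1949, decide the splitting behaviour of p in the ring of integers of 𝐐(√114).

d = 114 ≡ 2 (mod 4), so O_K = ℤ[√114] and disc(K) = 4d = 456.
Since gcd(1949, 456) = 1 the prime 1949 does not ramify.
Compute (114/1949) via Euler: 114^((1949-1)/2) mod 1949 = 1, so (114/1949) = 1.
Legendre symbol 1 ⇒ 1949 is split.

1949 splits in O_K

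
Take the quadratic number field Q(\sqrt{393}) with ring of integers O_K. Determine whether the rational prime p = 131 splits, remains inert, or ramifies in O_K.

Since 393 ≡ 1 mod 4, the ring of integers is ℤ[(1+√393)/2] with discriminant 393.
131 divides disc(K) = 393, so 131 ramifies.

ramified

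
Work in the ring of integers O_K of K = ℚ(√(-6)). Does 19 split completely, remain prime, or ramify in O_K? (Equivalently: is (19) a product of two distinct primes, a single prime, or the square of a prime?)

Since -6 ≢ 1 mod 4, the ring of integers is ℤ[√-6] with discriminant 4·(-6) = -24.
disc(K) = -24 is not divisible by 19; 19 is unramified.
Compute (-6/19) via Euler: 13^((19-1)/2) mod 19 = 18, so (-6/19) = -1.
Legendre symbol -1 ⇒ 19 is inert.

p is inert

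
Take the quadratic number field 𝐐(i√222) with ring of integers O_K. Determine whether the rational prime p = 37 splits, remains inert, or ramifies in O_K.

37 is ramified

d = -222 ≡ 2 (mod 4), so O_K = ℤ[√-222] and disc(K) = 4d = -888.
disc(K) = -888 = 37·(-24), so p = 37 is ramified.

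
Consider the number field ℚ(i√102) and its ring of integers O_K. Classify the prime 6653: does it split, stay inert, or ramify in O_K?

Since -102 ≢ 1 mod 4, the ring of integers is ℤ[√-102] with discriminant 4·(-102) = -408.
6653 ∤ -408, so 6653 is unramified.
Compute (-102/6653) via Euler: 6551^((6653-1)/2) mod 6653 = 6652, so (-102/6653) = -1.
(-102/6653) = -1, so 6653 is inert.

inert — (6653) stays prime in O_K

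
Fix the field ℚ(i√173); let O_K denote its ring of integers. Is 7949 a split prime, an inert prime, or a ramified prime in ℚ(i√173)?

split

Since -173 ≢ 1 mod 4, the ring of integers is ℤ[√-173] with discriminant 4·(-173) = -692.
7949 ∤ -692, so 7949 is unramified.
(-173/7949) = 7776^3974 mod 7949 = 1, giving Legendre symbol 1.
d is a quadratic residue mod p, hence 7949 splits in O_K.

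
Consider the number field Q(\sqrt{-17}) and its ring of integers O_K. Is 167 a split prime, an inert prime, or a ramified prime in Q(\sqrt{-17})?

d = -17 ≡ 3 (mod 4), so O_K = ℤ[√-17] and disc(K) = 4d = -68.
disc(K) = -68 is not divisible by 167; 167 is unramified.
Compute (-17/167) via Euler: 150^((167-1)/2) mod 167 = 1, so (-17/167) = 1.
Legendre symbol 1 ⇒ 167 is split.

p splits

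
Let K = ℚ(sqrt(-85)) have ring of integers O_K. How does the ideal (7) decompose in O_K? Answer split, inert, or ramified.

d = -85 ≡ 3 (mod 4), so O_K = ℤ[√-85] and disc(K) = 4d = -340.
7 ∤ -340, so 7 is unramified.
Euler's criterion: (-85)^3 mod 7 = 6. Thus (-85|7) = -1.
(-85/7) = -1, so 7 is inert.

inert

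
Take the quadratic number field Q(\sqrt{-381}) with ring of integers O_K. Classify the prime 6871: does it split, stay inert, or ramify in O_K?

d = -381 ≡ 3 (mod 4), so O_K = ℤ[√-381] and disc(K) = 4d = -1524.
6871 ∤ -1524, so 6871 is unramified.
Legendre symbol by Euler's criterion: (-381/6871) ≡ (-381)^3435 ≡ 6870 (mod 6871), i.e. (-381/6871) = -1.
Legendre symbol -1 ⇒ 6871 is inert.

remains prime (inert)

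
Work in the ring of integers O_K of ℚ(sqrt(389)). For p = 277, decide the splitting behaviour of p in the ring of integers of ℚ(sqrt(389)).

d = 389 ≡ 1 (mod 4), so O_K = ℤ[(1+√389)/2] and disc(K) = d = 389.
Since gcd(277, 389) = 1 the prime 277 does not ramify.
Legendre symbol by Euler's criterion: (389/277) ≡ 389^138 ≡ 1 (mod 277), i.e. (389/277) = 1.
Legendre symbol 1 ⇒ 277 is split.

277 splits in O_K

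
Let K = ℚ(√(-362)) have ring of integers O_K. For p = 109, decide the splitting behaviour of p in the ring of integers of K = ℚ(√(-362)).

splits completely

Since -362 ≢ 1 mod 4, the ring of integers is ℤ[√-362] with discriminant 4·(-362) = -1448.
disc(K) = -1448 is not divisible by 109; 109 is unramified.
Compute (-362/109) via Euler: 74^((109-1)/2) mod 109 = 1, so (-362/109) = 1.
Legendre symbol 1 ⇒ 109 is split.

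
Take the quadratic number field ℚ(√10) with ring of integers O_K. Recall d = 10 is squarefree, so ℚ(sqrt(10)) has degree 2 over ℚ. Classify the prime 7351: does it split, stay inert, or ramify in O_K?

splits completely

10 mod 4 = 2, hence disc K = 4·10 = 40 and O_K = ℤ[√10].
Since gcd(7351, 40) = 1 the prime 7351 does not ramify.
(10/7351) = 10^3675 mod 7351 = 1, giving Legendre symbol 1.
d is a quadratic residue mod p, hence 7351 splits in O_K.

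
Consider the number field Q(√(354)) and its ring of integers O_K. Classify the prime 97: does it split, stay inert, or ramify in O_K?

354 mod 4 = 2, hence disc K = 4·354 = 1416 and O_K = ℤ[√354].
97 ∤ 1416, so 97 is unramified.
(354/97) = 63^48 mod 97 = 96, giving Legendre symbol -1.
d is a non-residue mod p, hence 97 remains inert in O_K.

inert — (97) stays prime in O_K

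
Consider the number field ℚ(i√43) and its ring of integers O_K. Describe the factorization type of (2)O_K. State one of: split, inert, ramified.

remains prime (inert)

d = -43 ≡ 1 (mod 4), so O_K = ℤ[(1+√-43)/2] and disc(K) = d = -43.
disc(K) = -43 is not divisible by 2; 2 is unramified.
For p = 2 with d ≡ 1 (mod 4): d mod 8 = 5, so 2 is inert.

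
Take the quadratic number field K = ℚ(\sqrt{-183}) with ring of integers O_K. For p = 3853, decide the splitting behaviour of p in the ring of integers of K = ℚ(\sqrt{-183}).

-183 mod 4 = 1, hence disc K = -183 and O_K = ℤ[(1+√-183)/2].
3853 ∤ -183, so 3853 is unramified.
Legendre symbol by Euler's criterion: (-183/3853) ≡ (-183)^1926 ≡ 3852 (mod 3853), i.e. (-183/3853) = -1.
Legendre symbol -1 ⇒ 3853 is inert.

inert — (3853) stays prime in O_K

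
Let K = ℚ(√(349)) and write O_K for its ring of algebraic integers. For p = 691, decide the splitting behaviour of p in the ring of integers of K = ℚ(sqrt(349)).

349 mod 4 = 1, hence disc K = 349 and O_K = ℤ[(1+√349)/2].
disc(K) = 349 is not divisible by 691; 691 is unramified.
Compute (349/691) via Euler: 349^((691-1)/2) mod 691 = 690, so (349/691) = -1.
d is a non-residue mod p, hence 691 remains inert in O_K.

inert — (691) stays prime in O_K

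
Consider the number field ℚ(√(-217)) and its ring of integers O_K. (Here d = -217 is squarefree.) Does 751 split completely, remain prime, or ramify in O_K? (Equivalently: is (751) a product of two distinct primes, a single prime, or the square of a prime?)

Since -217 ≢ 1 mod 4, the ring of integers is ℤ[√-217] with discriminant 4·(-217) = -868.
disc(K) = -868 is not divisible by 751; 751 is unramified.
(-217/751) = 534^375 mod 751 = 750, giving Legendre symbol -1.
d is a non-residue mod p, hence 751 remains inert in O_K.

p is inert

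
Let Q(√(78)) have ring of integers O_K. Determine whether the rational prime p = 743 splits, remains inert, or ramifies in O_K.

inert — (743) stays prime in O_K

78 mod 4 = 2, hence disc K = 4·78 = 312 and O_K = ℤ[√78].
743 ∤ 312, so 743 is unramified.
(78/743) = 78^371 mod 743 = 742, giving Legendre symbol -1.
d is a non-residue mod p, hence 743 remains inert in O_K.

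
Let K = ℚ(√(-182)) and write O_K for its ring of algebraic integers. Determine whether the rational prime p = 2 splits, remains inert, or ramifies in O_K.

Since -182 ≢ 1 mod 4, the ring of integers is ℤ[√-182] with discriminant 4·(-182) = -728.
2 divides disc(K) = -728, so 2 ramifies.

2 is ramified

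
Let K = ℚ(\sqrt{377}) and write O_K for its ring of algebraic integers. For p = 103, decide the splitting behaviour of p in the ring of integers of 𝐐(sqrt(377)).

d = 377 ≡ 1 (mod 4), so O_K = ℤ[(1+√377)/2] and disc(K) = d = 377.
disc(K) = 377 is not divisible by 103; 103 is unramified.
(377/103) = 68^51 mod 103 = 1, giving Legendre symbol 1.
(377/103) = 1, so 103 splits.

split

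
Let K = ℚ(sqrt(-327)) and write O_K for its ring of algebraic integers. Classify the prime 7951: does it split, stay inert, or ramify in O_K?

inert — (7951) stays prime in O_K

-327 mod 4 = 1, hence disc K = -327 and O_K = ℤ[(1+√-327)/2].
Since gcd(7951, -327) = 1 the prime 7951 does not ramify.
Legendre symbol by Euler's criterion: (-327/7951) ≡ (-327)^3975 ≡ 7950 (mod 7951), i.e. (-327/7951) = -1.
d is a non-residue mod p, hence 7951 remains inert in O_K.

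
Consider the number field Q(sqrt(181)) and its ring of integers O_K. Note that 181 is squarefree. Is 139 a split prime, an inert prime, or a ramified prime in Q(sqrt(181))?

181 mod 4 = 1, hence disc K = 181 and O_K = ℤ[(1+√181)/2].
disc(K) = 181 is not divisible by 139; 139 is unramified.
Legendre symbol by Euler's criterion: (181/139) ≡ 181^69 ≡ 1 (mod 139), i.e. (181/139) = 1.
(181/139) = 1, so 139 splits.

split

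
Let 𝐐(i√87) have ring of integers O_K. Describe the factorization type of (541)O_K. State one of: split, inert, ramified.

541 remains inert

Since -87 ≡ 1 mod 4, the ring of integers is ℤ[(1+√-87)/2] with discriminant -87.
541 ∤ -87, so 541 is unramified.
Euler's criterion: (-87)^270 mod 541 = 540. Thus (-87|541) = -1.
(-87/541) = -1, so 541 is inert.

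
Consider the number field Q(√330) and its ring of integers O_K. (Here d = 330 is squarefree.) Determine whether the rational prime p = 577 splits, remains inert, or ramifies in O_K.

inert — (577) stays prime in O_K

330 mod 4 = 2, hence disc K = 4·330 = 1320 and O_K = ℤ[√330].
disc(K) = 1320 is not divisible by 577; 577 is unramified.
Compute (330/577) via Euler: 330^((577-1)/2) mod 577 = 576, so (330/577) = -1.
(330/577) = -1, so 577 is inert.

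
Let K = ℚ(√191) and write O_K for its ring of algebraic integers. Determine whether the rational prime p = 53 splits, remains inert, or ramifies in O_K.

Since 191 ≢ 1 mod 4, the ring of integers is ℤ[√191] with discriminant 4·191 = 764.
disc(K) = 764 is not divisible by 53; 53 is unramified.
Euler's criterion: 191^26 mod 53 = 52. Thus (191|53) = -1.
d is a non-residue mod p, hence 53 remains inert in O_K.

53 remains inert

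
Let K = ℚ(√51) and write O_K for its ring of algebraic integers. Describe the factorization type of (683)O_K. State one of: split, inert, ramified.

683 remains inert

Since 51 ≢ 1 mod 4, the ring of integers is ℤ[√51] with discriminant 4·51 = 204.
disc(K) = 204 is not divisible by 683; 683 is unramified.
Euler's criterion: 51^341 mod 683 = 682. Thus (51|683) = -1.
d is a non-residue mod p, hence 683 remains inert in O_K.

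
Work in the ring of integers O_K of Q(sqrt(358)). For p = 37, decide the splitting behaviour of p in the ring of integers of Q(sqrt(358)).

358 mod 4 = 2, hence disc K = 4·358 = 1432 and O_K = ℤ[√358].
37 ∤ 1432, so 37 is unramified.
Legendre symbol by Euler's criterion: (358/37) ≡ 358^18 ≡ 1 (mod 37), i.e. (358/37) = 1.
Legendre symbol 1 ⇒ 37 is split.

splits completely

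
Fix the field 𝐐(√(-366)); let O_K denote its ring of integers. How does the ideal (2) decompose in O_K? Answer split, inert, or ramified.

Since -366 ≢ 1 mod 4, the ring of integers is ℤ[√-366] with discriminant 4·(-366) = -1464.
Ramification test: 2 | -1464. The prime 2 ramifies in K.

ramified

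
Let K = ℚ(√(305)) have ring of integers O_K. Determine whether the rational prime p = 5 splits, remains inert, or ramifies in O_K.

5 is ramified

Since 305 ≡ 1 mod 4, the ring of integers is ℤ[(1+√305)/2] with discriminant 305.
Ramification test: 5 | 305. The prime 5 ramifies in K.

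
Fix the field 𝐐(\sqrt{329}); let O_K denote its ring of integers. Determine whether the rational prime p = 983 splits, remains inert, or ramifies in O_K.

p splits

Since 329 ≡ 1 mod 4, the ring of integers is ℤ[(1+√329)/2] with discriminant 329.
Since gcd(983, 329) = 1 the prime 983 does not ramify.
Legendre symbol by Euler's criterion: (329/983) ≡ 329^491 ≡ 1 (mod 983), i.e. (329/983) = 1.
d is a quadratic residue mod p, hence 983 splits in O_K.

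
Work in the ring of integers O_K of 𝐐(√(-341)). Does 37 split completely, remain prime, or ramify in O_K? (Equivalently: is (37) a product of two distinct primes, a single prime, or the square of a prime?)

inert — (37) stays prime in O_K

-341 mod 4 = 3, hence disc K = 4·(-341) = -1364 and O_K = ℤ[√-341].
37 ∤ -1364, so 37 is unramified.
Compute (-341/37) via Euler: 29^((37-1)/2) mod 37 = 36, so (-341/37) = -1.
d is a non-residue mod p, hence 37 remains inert in O_K.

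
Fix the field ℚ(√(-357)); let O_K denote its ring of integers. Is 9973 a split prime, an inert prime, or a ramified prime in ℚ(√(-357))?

-357 mod 4 = 3, hence disc K = 4·(-357) = -1428 and O_K = ℤ[√-357].
9973 ∤ -1428, so 9973 is unramified.
Euler's criterion: (-357)^4986 mod 9973 = 1. Thus (-357|9973) = 1.
(-357/9973) = 1, so 9973 splits.

p splits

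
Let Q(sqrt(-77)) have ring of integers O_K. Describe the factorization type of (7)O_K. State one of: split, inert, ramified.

ramified

-77 mod 4 = 3, hence disc K = 4·(-77) = -308 and O_K = ℤ[√-77].
disc(K) = -308 = 7·(-44), so p = 7 is ramified.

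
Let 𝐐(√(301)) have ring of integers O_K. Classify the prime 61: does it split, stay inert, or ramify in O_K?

d = 301 ≡ 1 (mod 4), so O_K = ℤ[(1+√301)/2] and disc(K) = d = 301.
61 ∤ 301, so 61 is unramified.
(301/61) = 57^30 mod 61 = 1, giving Legendre symbol 1.
Legendre symbol 1 ⇒ 61 is split.

split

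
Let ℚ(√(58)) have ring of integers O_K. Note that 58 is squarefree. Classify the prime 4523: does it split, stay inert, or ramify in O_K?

d = 58 ≡ 2 (mod 4), so O_K = ℤ[√58] and disc(K) = 4d = 232.
4523 ∤ 232, so 4523 is unramified.
Legendre symbol by Euler's criterion: (58/4523) ≡ 58^2261 ≡ 4522 (mod 4523), i.e. (58/4523) = -1.
Legendre symbol -1 ⇒ 4523 is inert.

remains prime (inert)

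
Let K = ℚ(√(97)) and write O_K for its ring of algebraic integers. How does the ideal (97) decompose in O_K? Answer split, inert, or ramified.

97 is ramified

Since 97 ≡ 1 mod 4, the ring of integers is ℤ[(1+√97)/2] with discriminant 97.
Ramification test: 97 | 97. The prime 97 ramifies in K.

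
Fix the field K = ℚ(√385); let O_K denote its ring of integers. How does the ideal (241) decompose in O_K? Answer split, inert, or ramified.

d = 385 ≡ 1 (mod 4), so O_K = ℤ[(1+√385)/2] and disc(K) = d = 385.
disc(K) = 385 is not divisible by 241; 241 is unramified.
Compute (385/241) via Euler: 144^((241-1)/2) mod 241 = 1, so (385/241) = 1.
Legendre symbol 1 ⇒ 241 is split.

241 splits in O_K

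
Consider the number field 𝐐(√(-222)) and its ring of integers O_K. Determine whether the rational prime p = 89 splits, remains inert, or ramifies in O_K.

89 splits in O_K

Since -222 ≢ 1 mod 4, the ring of integers is ℤ[√-222] with discriminant 4·(-222) = -888.
Since gcd(89, -888) = 1 the prime 89 does not ramify.
Legendre symbol by Euler's criterion: (-222/89) ≡ (-222)^44 ≡ 1 (mod 89), i.e. (-222/89) = 1.
(-222/89) = 1, so 89 splits.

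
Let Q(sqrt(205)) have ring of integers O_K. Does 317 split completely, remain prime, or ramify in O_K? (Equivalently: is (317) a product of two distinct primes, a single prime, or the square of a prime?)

split — (317) = 𝔭₁𝔭₂ with 𝔭₁ ≠ 𝔭₂

Since 205 ≡ 1 mod 4, the ring of integers is ℤ[(1+√205)/2] with discriminant 205.
317 ∤ 205, so 317 is unramified.
Legendre symbol by Euler's criterion: (205/317) ≡ 205^158 ≡ 1 (mod 317), i.e. (205/317) = 1.
d is a quadratic residue mod p, hence 317 splits in O_K.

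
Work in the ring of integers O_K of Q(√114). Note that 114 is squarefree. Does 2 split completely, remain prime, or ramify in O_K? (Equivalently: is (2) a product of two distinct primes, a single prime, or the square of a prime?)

Since 114 ≢ 1 mod 4, the ring of integers is ℤ[√114] with discriminant 4·114 = 456.
2 divides disc(K) = 456, so 2 ramifies.

2 is ramified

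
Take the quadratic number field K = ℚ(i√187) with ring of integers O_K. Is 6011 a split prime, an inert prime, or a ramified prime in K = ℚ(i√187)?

d = -187 ≡ 1 (mod 4), so O_K = ℤ[(1+√-187)/2] and disc(K) = d = -187.
disc(K) = -187 is not divisible by 6011; 6011 is unramified.
Legendre symbol by Euler's criterion: (-187/6011) ≡ (-187)^3005 ≡ 6010 (mod 6011), i.e. (-187/6011) = -1.
Legendre symbol -1 ⇒ 6011 is inert.

p is inert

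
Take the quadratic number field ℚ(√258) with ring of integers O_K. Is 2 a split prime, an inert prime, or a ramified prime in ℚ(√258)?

258 mod 4 = 2, hence disc K = 4·258 = 1032 and O_K = ℤ[√258].
Ramification test: 2 | 1032. The prime 2 ramifies in K.

2 is ramified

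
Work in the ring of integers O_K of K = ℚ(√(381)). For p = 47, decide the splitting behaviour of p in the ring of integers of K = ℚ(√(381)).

381 mod 4 = 1, hence disc K = 381 and O_K = ℤ[(1+√381)/2].
disc(K) = 381 is not divisible by 47; 47 is unramified.
Euler's criterion: 381^23 mod 47 = 46. Thus (381|47) = -1.
(381/47) = -1, so 47 is inert.

remains prime (inert)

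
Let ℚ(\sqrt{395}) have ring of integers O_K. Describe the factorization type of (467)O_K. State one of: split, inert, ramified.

d = 395 ≡ 3 (mod 4), so O_K = ℤ[√395] and disc(K) = 4d = 1580.
Since gcd(467, 1580) = 1 the prime 467 does not ramify.
(395/467) = 395^233 mod 467 = 1, giving Legendre symbol 1.
(395/467) = 1, so 467 splits.

split — (467) = 𝔭₁𝔭₂ with 𝔭₁ ≠ 𝔭₂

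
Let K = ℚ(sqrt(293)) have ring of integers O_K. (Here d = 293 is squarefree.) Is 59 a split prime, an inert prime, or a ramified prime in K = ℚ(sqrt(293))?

Since 293 ≡ 1 mod 4, the ring of integers is ℤ[(1+√293)/2] with discriminant 293.
Since gcd(59, 293) = 1 the prime 59 does not ramify.
Compute (293/59) via Euler: 57^((59-1)/2) mod 59 = 1, so (293/59) = 1.
(293/59) = 1, so 59 splits.

splits completely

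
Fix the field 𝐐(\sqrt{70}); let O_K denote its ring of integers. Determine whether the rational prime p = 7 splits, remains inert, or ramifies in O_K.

d = 70 ≡ 2 (mod 4), so O_K = ℤ[√70] and disc(K) = 4d = 280.
Ramification test: 7 | 280. The prime 7 ramifies in K.

ramified — (7) = 𝔭²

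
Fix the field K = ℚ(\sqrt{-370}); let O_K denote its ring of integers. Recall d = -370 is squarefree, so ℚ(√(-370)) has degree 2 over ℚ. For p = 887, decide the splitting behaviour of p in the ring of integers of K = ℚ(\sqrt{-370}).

d = -370 ≡ 2 (mod 4), so O_K = ℤ[√-370] and disc(K) = 4d = -1480.
disc(K) = -1480 is not divisible by 887; 887 is unramified.
Euler's criterion: (-370)^443 mod 887 = 1. Thus (-370|887) = 1.
Legendre symbol 1 ⇒ 887 is split.

splits completely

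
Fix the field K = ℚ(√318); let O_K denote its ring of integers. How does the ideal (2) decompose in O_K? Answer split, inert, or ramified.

ramifies in O_K

318 mod 4 = 2, hence disc K = 4·318 = 1272 and O_K = ℤ[√318].
2 divides disc(K) = 1272, so 2 ramifies.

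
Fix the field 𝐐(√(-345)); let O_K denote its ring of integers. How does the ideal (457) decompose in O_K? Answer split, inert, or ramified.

splits completely

d = -345 ≡ 3 (mod 4), so O_K = ℤ[√-345] and disc(K) = 4d = -1380.
Since gcd(457, -1380) = 1 the prime 457 does not ramify.
Euler's criterion: (-345)^228 mod 457 = 1. Thus (-345|457) = 1.
(-345/457) = 1, so 457 splits.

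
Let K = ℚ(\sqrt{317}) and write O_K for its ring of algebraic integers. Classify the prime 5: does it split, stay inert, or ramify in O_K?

inert

d = 317 ≡ 1 (mod 4), so O_K = ℤ[(1+√317)/2] and disc(K) = d = 317.
disc(K) = 317 is not divisible by 5; 5 is unramified.
Compute (317/5) via Euler: 2^((5-1)/2) mod 5 = 4, so (317/5) = -1.
(317/5) = -1, so 5 is inert.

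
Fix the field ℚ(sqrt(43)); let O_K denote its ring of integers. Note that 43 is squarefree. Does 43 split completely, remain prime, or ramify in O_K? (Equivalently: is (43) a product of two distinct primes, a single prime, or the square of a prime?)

43 is ramified

Since 43 ≢ 1 mod 4, the ring of integers is ℤ[√43] with discriminant 4·43 = 172.
disc(K) = 172 = 43·4, so p = 43 is ramified.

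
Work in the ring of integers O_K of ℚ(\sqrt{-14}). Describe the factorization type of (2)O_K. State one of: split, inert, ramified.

p ramifies

Since -14 ≢ 1 mod 4, the ring of integers is ℤ[√-14] with discriminant 4·(-14) = -56.
Ramification test: 2 | -56. The prime 2 ramifies in K.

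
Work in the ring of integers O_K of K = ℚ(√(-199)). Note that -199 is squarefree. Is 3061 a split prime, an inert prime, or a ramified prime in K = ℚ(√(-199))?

Since -199 ≡ 1 mod 4, the ring of integers is ℤ[(1+√-199)/2] with discriminant -199.
Since gcd(3061, -199) = 1 the prime 3061 does not ramify.
(-199/3061) = 2862^1530 mod 3061 = 3060, giving Legendre symbol -1.
d is a non-residue mod p, hence 3061 remains inert in O_K.

remains prime (inert)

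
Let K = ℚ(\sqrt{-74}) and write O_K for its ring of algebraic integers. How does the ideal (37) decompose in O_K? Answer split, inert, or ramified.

ramified — (37) = 𝔭²

Since -74 ≢ 1 mod 4, the ring of integers is ℤ[√-74] with discriminant 4·(-74) = -296.
37 divides disc(K) = -296, so 37 ramifies.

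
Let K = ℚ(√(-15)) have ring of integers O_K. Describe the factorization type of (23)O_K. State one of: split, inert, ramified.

split

d = -15 ≡ 1 (mod 4), so O_K = ℤ[(1+√-15)/2] and disc(K) = d = -15.
disc(K) = -15 is not divisible by 23; 23 is unramified.
Euler's criterion: (-15)^11 mod 23 = 1. Thus (-15|23) = 1.
d is a quadratic residue mod p, hence 23 splits in O_K.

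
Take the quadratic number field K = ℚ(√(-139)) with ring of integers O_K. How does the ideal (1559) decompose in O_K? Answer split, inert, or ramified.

p splits

d = -139 ≡ 1 (mod 4), so O_K = ℤ[(1+√-139)/2] and disc(K) = d = -139.
disc(K) = -139 is not divisible by 1559; 1559 is unramified.
Compute (-139/1559) via Euler: 1420^((1559-1)/2) mod 1559 = 1, so (-139/1559) = 1.
d is a quadratic residue mod p, hence 1559 splits in O_K.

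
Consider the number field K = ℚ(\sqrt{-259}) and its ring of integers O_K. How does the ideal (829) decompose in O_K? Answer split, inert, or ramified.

split — (829) = 𝔭₁𝔭₂ with 𝔭₁ ≠ 𝔭₂

d = -259 ≡ 1 (mod 4), so O_K = ℤ[(1+√-259)/2] and disc(K) = d = -259.
disc(K) = -259 is not divisible by 829; 829 is unramified.
Euler's criterion: (-259)^414 mod 829 = 1. Thus (-259|829) = 1.
Legendre symbol 1 ⇒ 829 is split.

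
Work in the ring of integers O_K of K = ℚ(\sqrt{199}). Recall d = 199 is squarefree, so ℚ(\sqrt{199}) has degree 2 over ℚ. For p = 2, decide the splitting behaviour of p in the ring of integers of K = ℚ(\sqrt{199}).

Since 199 ≢ 1 mod 4, the ring of integers is ℤ[√199] with discriminant 4·199 = 796.
disc(K) = 796 = 2·398, so p = 2 is ramified.

2 is ramified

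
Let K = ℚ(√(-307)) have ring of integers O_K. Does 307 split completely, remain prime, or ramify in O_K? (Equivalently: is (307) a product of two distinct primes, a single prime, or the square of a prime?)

ramified

Since -307 ≡ 1 mod 4, the ring of integers is ℤ[(1+√-307)/2] with discriminant -307.
disc(K) = -307 = 307·(-1), so p = 307 is ramified.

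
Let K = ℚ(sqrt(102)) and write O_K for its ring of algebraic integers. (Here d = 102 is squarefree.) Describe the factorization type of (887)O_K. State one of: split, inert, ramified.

102 mod 4 = 2, hence disc K = 4·102 = 408 and O_K = ℤ[√102].
887 ∤ 408, so 887 is unramified.
Euler's criterion: 102^443 mod 887 = 886. Thus (102|887) = -1.
(102/887) = -1, so 887 is inert.

887 remains inert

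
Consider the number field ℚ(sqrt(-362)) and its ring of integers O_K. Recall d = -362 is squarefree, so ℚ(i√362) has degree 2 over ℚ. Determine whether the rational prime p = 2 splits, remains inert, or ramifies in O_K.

-362 mod 4 = 2, hence disc K = 4·(-362) = -1448 and O_K = ℤ[√-362].
Ramification test: 2 | -1448. The prime 2 ramifies in K.

2 is ramified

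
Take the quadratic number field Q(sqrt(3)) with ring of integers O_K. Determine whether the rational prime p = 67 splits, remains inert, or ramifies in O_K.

remains prime (inert)

d = 3 ≡ 3 (mod 4), so O_K = ℤ[√3] and disc(K) = 4d = 12.
67 ∤ 12, so 67 is unramified.
Euler's criterion: 3^33 mod 67 = 66. Thus (3|67) = -1.
d is a non-residue mod p, hence 67 remains inert in O_K.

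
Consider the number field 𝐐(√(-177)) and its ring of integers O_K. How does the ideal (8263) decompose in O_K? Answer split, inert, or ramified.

Since -177 ≢ 1 mod 4, the ring of integers is ℤ[√-177] with discriminant 4·(-177) = -708.
disc(K) = -708 is not divisible by 8263; 8263 is unramified.
(-177/8263) = 8086^4131 mod 8263 = 8262, giving Legendre symbol -1.
Legendre symbol -1 ⇒ 8263 is inert.

inert — (8263) stays prime in O_K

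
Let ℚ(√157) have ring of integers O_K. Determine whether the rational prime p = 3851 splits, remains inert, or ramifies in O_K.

Since 157 ≡ 1 mod 4, the ring of integers is ℤ[(1+√157)/2] with discriminant 157.
disc(K) = 157 is not divisible by 3851; 3851 is unramified.
Legendre symbol by Euler's criterion: (157/3851) ≡ 157^1925 ≡ 3850 (mod 3851), i.e. (157/3851) = -1.
Legendre symbol -1 ⇒ 3851 is inert.

inert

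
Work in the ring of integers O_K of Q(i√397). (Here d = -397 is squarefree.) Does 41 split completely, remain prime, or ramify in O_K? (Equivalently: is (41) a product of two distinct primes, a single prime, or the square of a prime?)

inert

Since -397 ≢ 1 mod 4, the ring of integers is ℤ[√-397] with discriminant 4·(-397) = -1588.
disc(K) = -1588 is not divisible by 41; 41 is unramified.
Compute (-397/41) via Euler: 13^((41-1)/2) mod 41 = 40, so (-397/41) = -1.
d is a non-residue mod p, hence 41 remains inert in O_K.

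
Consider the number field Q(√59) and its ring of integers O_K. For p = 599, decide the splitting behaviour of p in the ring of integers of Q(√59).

599 remains inert

d = 59 ≡ 3 (mod 4), so O_K = ℤ[√59] and disc(K) = 4d = 236.
599 ∤ 236, so 599 is unramified.
Euler's criterion: 59^299 mod 599 = 598. Thus (59|599) = -1.
Legendre symbol -1 ⇒ 599 is inert.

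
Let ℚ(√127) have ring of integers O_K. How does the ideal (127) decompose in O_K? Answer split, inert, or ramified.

127 mod 4 = 3, hence disc K = 4·127 = 508 and O_K = ℤ[√127].
disc(K) = 508 = 127·4, so p = 127 is ramified.

ramified — (127) = 𝔭²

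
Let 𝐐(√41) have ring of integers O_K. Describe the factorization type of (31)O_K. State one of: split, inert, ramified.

41 mod 4 = 1, hence disc K = 41 and O_K = ℤ[(1+√41)/2].
Since gcd(31, 41) = 1 the prime 31 does not ramify.
(41/31) = 10^15 mod 31 = 1, giving Legendre symbol 1.
Legendre symbol 1 ⇒ 31 is split.

p splits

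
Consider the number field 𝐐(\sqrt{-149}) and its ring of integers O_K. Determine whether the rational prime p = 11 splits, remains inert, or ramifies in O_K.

split — (11) = 𝔭₁𝔭₂ with 𝔭₁ ≠ 𝔭₂

Since -149 ≢ 1 mod 4, the ring of integers is ℤ[√-149] with discriminant 4·(-149) = -596.
Since gcd(11, -596) = 1 the prime 11 does not ramify.
Euler's criterion: (-149)^5 mod 11 = 1. Thus (-149|11) = 1.
d is a quadratic residue mod p, hence 11 splits in O_K.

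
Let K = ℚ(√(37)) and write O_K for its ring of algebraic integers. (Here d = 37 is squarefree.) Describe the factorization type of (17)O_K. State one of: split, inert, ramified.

p is inert

d = 37 ≡ 1 (mod 4), so O_K = ℤ[(1+√37)/2] and disc(K) = d = 37.
17 ∤ 37, so 17 is unramified.
Euler's criterion: 37^8 mod 17 = 16. Thus (37|17) = -1.
(37/17) = -1, so 17 is inert.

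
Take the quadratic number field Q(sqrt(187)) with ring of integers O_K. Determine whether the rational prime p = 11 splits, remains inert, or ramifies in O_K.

187 mod 4 = 3, hence disc K = 4·187 = 748 and O_K = ℤ[√187].
Ramification test: 11 | 748. The prime 11 ramifies in K.

11 is ramified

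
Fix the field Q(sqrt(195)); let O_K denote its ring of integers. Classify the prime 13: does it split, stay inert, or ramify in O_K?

ramified — (13) = 𝔭²

195 mod 4 = 3, hence disc K = 4·195 = 780 and O_K = ℤ[√195].
13 divides disc(K) = 780, so 13 ramifies.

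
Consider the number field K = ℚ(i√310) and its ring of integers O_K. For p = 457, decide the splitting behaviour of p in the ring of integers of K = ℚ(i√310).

Since -310 ≢ 1 mod 4, the ring of integers is ℤ[√-310] with discriminant 4·(-310) = -1240.
disc(K) = -1240 is not divisible by 457; 457 is unramified.
Legendre symbol by Euler's criterion: (-310/457) ≡ (-310)^228 ≡ 1 (mod 457), i.e. (-310/457) = 1.
(-310/457) = 1, so 457 splits.

split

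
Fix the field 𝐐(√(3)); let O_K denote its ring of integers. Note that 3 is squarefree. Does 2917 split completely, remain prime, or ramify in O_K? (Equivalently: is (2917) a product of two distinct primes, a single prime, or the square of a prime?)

split

d = 3 ≡ 3 (mod 4), so O_K = ℤ[√3] and disc(K) = 4d = 12.
disc(K) = 12 is not divisible by 2917; 2917 is unramified.
Compute (3/2917) via Euler: 3^((2917-1)/2) mod 2917 = 1, so (3/2917) = 1.
d is a quadratic residue mod p, hence 2917 splits in O_K.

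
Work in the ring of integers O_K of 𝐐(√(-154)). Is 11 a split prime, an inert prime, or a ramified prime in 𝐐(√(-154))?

ramified — (11) = 𝔭²

d = -154 ≡ 2 (mod 4), so O_K = ℤ[√-154] and disc(K) = 4d = -616.
11 divides disc(K) = -616, so 11 ramifies.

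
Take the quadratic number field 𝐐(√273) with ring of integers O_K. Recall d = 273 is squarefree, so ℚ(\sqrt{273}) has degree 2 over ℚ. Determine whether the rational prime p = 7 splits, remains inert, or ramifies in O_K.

Since 273 ≡ 1 mod 4, the ring of integers is ℤ[(1+√273)/2] with discriminant 273.
disc(K) = 273 = 7·39, so p = 7 is ramified.

p ramifies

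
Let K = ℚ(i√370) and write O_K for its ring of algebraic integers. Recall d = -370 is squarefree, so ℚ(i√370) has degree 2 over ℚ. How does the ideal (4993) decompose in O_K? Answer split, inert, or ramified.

splits completely

-370 mod 4 = 2, hence disc K = 4·(-370) = -1480 and O_K = ℤ[√-370].
Since gcd(4993, -1480) = 1 the prime 4993 does not ramify.
Compute (-370/4993) via Euler: 4623^((4993-1)/2) mod 4993 = 1, so (-370/4993) = 1.
d is a quadratic residue mod p, hence 4993 splits in O_K.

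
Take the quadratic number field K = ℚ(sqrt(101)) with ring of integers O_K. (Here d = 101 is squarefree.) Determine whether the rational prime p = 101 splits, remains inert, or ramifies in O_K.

ramified

d = 101 ≡ 1 (mod 4), so O_K = ℤ[(1+√101)/2] and disc(K) = d = 101.
101 divides disc(K) = 101, so 101 ramifies.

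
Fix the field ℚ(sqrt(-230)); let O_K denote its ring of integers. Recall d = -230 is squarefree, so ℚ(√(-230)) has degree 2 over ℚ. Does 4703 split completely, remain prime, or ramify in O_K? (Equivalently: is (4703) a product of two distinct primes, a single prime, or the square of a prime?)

-230 mod 4 = 2, hence disc K = 4·(-230) = -920 and O_K = ℤ[√-230].
Since gcd(4703, -920) = 1 the prime 4703 does not ramify.
Legendre symbol by Euler's criterion: (-230/4703) ≡ (-230)^2351 ≡ 1 (mod 4703), i.e. (-230/4703) = 1.
Legendre symbol 1 ⇒ 4703 is split.

split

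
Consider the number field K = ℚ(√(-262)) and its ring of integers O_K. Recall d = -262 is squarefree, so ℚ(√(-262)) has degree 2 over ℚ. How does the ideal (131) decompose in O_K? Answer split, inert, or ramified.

ramifies in O_K

d = -262 ≡ 2 (mod 4), so O_K = ℤ[√-262] and disc(K) = 4d = -1048.
Ramification test: 131 | -1048. The prime 131 ramifies in K.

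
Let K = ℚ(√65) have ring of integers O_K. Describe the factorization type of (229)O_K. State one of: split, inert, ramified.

Since 65 ≡ 1 mod 4, the ring of integers is ℤ[(1+√65)/2] with discriminant 65.
Since gcd(229, 65) = 1 the prime 229 does not ramify.
(65/229) = 65^114 mod 229 = 228, giving Legendre symbol -1.
Legendre symbol -1 ⇒ 229 is inert.

p is inert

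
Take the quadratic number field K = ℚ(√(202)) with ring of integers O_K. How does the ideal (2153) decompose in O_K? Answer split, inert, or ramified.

202 mod 4 = 2, hence disc K = 4·202 = 808 and O_K = ℤ[√202].
disc(K) = 808 is not divisible by 2153; 2153 is unramified.
(202/2153) = 202^1076 mod 2153 = 2152, giving Legendre symbol -1.
Legendre symbol -1 ⇒ 2153 is inert.

2153 remains inert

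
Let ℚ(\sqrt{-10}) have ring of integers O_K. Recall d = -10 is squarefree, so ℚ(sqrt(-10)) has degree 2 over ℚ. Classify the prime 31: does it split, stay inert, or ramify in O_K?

31 remains inert

Since -10 ≢ 1 mod 4, the ring of integers is ℤ[√-10] with discriminant 4·(-10) = -40.
disc(K) = -40 is not divisible by 31; 31 is unramified.
Euler's criterion: (-10)^15 mod 31 = 30. Thus (-10|31) = -1.
d is a non-residue mod p, hence 31 remains inert in O_K.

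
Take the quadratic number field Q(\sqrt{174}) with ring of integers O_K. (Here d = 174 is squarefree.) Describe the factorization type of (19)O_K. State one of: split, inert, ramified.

remains prime (inert)

174 mod 4 = 2, hence disc K = 4·174 = 696 and O_K = ℤ[√174].
disc(K) = 696 is not divisible by 19; 19 is unramified.
Compute (174/19) via Euler: 3^((19-1)/2) mod 19 = 18, so (174/19) = -1.
(174/19) = -1, so 19 is inert.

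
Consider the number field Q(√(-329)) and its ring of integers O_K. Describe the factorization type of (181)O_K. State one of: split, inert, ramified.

-329 mod 4 = 3, hence disc K = 4·(-329) = -1316 and O_K = ℤ[√-329].
disc(K) = -1316 is not divisible by 181; 181 is unramified.
(-329/181) = 33^90 mod 181 = 1, giving Legendre symbol 1.
d is a quadratic residue mod p, hence 181 splits in O_K.

split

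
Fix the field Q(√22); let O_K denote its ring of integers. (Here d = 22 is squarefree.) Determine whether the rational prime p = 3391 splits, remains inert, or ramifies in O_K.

3391 remains inert

22 mod 4 = 2, hence disc K = 4·22 = 88 and O_K = ℤ[√22].
disc(K) = 88 is not divisible by 3391; 3391 is unramified.
(22/3391) = 22^1695 mod 3391 = 3390, giving Legendre symbol -1.
d is a non-residue mod p, hence 3391 remains inert in O_K.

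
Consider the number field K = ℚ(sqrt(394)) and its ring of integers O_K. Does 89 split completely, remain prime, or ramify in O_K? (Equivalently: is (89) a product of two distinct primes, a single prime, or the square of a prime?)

89 remains inert

394 mod 4 = 2, hence disc K = 4·394 = 1576 and O_K = ℤ[√394].
Since gcd(89, 1576) = 1 the prime 89 does not ramify.
(394/89) = 38^44 mod 89 = 88, giving Legendre symbol -1.
Legendre symbol -1 ⇒ 89 is inert.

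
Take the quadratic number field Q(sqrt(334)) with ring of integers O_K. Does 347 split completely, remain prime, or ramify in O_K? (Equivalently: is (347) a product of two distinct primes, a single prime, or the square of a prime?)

d = 334 ≡ 2 (mod 4), so O_K = ℤ[√334] and disc(K) = 4d = 1336.
disc(K) = 1336 is not divisible by 347; 347 is unramified.
(334/347) = 334^173 mod 347 = 346, giving Legendre symbol -1.
(334/347) = -1, so 347 is inert.

p is inert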